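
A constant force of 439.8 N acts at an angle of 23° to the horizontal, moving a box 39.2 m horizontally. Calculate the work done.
W = F·d·cosθ = (439.8)(39.2)cos(23°) = 15870 J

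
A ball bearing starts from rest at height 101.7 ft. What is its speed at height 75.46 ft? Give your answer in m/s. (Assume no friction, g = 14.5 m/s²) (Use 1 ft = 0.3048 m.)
Convert to SI: h₁−h₂ = 7.99795 m
mgh₁ = mgh₂ + ½mv² ⇒ v = √(2g(h₁−h₂)) = √(2·14.5·7.99795) = 15.23 m/s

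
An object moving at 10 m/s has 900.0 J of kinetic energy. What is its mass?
m = 2·KE/v² = 2·900.0/(10)² = 18.0 kg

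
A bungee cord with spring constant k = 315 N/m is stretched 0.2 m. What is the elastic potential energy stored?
PE = ½kx² = ½(315)(0.2)² = 6.3 J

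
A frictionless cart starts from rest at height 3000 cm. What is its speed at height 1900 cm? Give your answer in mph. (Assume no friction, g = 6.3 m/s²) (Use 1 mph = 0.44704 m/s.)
Convert to SI: h₁−h₂ = 11.0 m
mgh₁ = mgh₂ + ½mv² ⇒ v = √(2g(h₁−h₂)) = √(2·6.3·11.0) = 11.7729 m/s = 26.34 mph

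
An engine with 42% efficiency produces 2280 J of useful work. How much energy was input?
W_in = W_out/η = 2280/0.42 = 5429 J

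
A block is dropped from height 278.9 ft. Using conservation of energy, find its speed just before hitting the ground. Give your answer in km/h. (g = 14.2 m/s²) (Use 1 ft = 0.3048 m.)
Convert to SI: h = 85.0087 m
mgh = ½mv² ⇒ v = √(2gh) = √(2·14.2·85.0087) = 49.135 m/s = 176.9 km/h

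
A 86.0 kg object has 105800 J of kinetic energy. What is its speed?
v = √(2·KE/m) = √(2·105800/86.0) = 49.6 m/s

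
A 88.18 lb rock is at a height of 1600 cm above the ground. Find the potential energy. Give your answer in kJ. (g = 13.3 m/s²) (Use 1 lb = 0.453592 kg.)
Convert to SI: m = 39.9977 kg, h = 16.0 m
PE = mgh = (39.9977)(13.3)(16.0) = 8511.52 J = 8.512 kJ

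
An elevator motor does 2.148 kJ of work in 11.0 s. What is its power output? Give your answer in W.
Convert to SI: W = 2148.0 J, t = 11.0 s
P = W/t = 2148.0/11.0 = 195.3 W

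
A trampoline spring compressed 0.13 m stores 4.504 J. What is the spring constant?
k = 2·PE/x² = 2·4.504/(0.13)² = 533.0 N/m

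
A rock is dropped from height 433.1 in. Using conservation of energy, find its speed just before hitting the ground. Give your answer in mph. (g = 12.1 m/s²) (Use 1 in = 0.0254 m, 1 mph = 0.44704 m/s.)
Convert to SI: h = 11.0007 m
mgh = ½mv² ⇒ v = √(2gh) = √(2·12.1·11.0007) = 16.3162 m/s = 36.5 mph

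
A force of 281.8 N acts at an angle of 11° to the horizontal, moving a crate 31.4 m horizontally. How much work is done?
W = F·d·cosθ = (281.8)(31.4)cos(11°) = 8686 J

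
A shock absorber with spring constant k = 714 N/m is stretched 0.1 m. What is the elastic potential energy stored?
PE = ½kx² = ½(714)(0.1)² = 3.57 J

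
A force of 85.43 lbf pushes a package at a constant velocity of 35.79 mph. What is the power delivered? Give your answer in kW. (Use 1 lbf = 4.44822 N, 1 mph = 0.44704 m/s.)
Convert to SI: F = 380.011 N, v = 15.9996 m/s
P = Fv = (380.011)(15.9996) = 6080.02 W = 6.08 kW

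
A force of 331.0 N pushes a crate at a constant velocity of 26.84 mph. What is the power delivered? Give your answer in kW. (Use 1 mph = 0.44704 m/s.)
Convert to SI: F = 331.0 N, v = 11.9986 m/s
P = Fv = (331.0)(11.9986) = 3971.52 W = 3.972 kW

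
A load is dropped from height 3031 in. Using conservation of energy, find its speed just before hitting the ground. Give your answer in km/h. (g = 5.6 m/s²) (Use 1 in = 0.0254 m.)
Convert to SI: h = 76.9874 m
mgh = ½mv² ⇒ v = √(2gh) = √(2·5.6·76.9874) = 29.3642 m/s = 105.7 km/h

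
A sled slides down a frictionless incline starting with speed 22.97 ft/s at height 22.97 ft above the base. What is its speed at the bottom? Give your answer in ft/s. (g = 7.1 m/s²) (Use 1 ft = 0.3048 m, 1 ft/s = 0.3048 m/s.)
Convert to SI: v₀ = 7.00126 m/s, h = 7.00126 m
½mv₀² + mgh = ½mv² ⇒ v = √(v₀² + 2gh) = √(7.00126² + 2·7.1·7.00126) = 12.1834 m/s = 39.97 ft/s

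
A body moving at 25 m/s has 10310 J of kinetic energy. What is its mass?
m = 2·KE/v² = 2·10310/(25)² = 32.99 kg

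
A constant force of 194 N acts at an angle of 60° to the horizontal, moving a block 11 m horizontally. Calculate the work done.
W = F·d·cosθ = (194)(11)cos(60°) = 1067 J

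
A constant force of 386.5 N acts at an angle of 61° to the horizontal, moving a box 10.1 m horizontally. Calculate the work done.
W = F·d·cosθ = (386.5)(10.1)cos(61°) = 1893 J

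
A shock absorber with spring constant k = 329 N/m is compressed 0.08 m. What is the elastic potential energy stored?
PE = ½kx² = ½(329)(0.08)² = 1.053 J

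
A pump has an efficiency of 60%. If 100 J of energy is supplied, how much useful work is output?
W_out = η·W_in = 0.6·100 = 60.0 J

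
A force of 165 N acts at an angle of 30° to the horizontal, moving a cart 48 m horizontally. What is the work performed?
W = F·d·cosθ = (165)(48)cos(30°) = 6859 J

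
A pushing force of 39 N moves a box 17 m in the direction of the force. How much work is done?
W = F·d = (39)(17) = 663.0 J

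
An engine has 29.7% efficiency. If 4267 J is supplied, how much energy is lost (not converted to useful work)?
W_lost = W_in(1 − η) = 4267·(1 − 0.297) = 3000 J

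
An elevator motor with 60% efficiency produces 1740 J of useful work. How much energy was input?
W_in = W_out/η = 1740/0.6 = 2900 J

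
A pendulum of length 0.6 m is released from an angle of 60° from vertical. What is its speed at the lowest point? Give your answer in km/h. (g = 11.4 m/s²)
h = L(1 − cosθ) = 0.6(1 − cos60°) = 0.3 m
v = √(2gh) = √(2·11.4·0.3) = 2.61534 m/s = 9.415 km/h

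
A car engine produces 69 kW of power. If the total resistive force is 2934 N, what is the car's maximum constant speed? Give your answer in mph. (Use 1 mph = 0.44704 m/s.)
P = Fv ⇒ v = P/F = 69000 W/2934.0 N = 23.5174 m/s = 52.61 mph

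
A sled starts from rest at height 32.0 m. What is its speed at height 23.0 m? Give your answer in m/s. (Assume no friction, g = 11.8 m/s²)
mgh₁ = mgh₂ + ½mv² ⇒ v = √(2g(h₁−h₂)) = √(2·11.8·9.0) = 14.57 m/s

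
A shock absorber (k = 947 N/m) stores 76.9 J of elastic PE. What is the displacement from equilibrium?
x = √(2·PE/k) = √(2·76.9/947) = 0.403 m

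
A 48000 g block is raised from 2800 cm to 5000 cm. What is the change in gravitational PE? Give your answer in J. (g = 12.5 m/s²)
Convert to SI: m = 48.0 kg, Δh = 22.0 m
ΔPE = mgΔh = (48.0)(12.5)(22.0) = 13200 J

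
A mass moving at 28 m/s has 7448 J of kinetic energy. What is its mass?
m = 2·KE/v² = 2·7448/(28)² = 19.0 kg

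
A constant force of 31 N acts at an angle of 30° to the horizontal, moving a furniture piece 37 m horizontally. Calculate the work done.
W = F·d·cosθ = (31)(37)cos(30°) = 993.3 J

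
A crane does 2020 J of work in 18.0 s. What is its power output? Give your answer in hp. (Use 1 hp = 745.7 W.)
P = W/t = 2020.0/18.0 = 112.222 W = 0.1505 hp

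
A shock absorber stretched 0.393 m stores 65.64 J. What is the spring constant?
k = 2·PE/x² = 2·65.64/(0.393)² = 850.0 N/m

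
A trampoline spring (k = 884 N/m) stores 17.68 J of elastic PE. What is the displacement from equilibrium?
x = √(2·PE/k) = √(2·17.68/884) = 0.2 m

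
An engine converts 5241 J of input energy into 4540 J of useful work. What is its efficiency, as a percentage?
η = W_out/W_in = 4540/5241 = 86.62%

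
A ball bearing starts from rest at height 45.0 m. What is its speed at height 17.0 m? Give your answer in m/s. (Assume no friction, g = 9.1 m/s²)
mgh₁ = mgh₂ + ½mv² ⇒ v = √(2g(h₁−h₂)) = √(2·9.1·28.0) = 22.57 m/s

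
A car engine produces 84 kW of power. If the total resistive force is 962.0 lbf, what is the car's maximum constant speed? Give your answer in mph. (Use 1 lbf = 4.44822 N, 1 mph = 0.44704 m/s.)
Convert to SI: F = 4279.19 N
P = Fv ⇒ v = P/F = 84000 W/4279.19 N = 19.6299 m/s = 43.91 mph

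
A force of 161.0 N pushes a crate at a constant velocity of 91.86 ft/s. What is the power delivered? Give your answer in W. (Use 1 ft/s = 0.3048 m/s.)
Convert to SI: F = 161.0 N, v = 27.9989 m/s
P = Fv = (161.0)(27.9989) = 4508 W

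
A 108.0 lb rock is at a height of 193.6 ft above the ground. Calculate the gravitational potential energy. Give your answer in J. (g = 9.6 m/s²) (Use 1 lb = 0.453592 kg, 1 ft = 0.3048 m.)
Convert to SI: m = 48.9879 kg, h = 59.0093 m
PE = mgh = (48.9879)(9.6)(59.0093) = 27750 J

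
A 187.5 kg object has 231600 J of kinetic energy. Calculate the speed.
v = √(2·KE/m) = √(2·231600/187.5) = 49.7 m/s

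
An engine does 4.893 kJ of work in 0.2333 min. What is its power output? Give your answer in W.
Convert to SI: W = 4893.0 J, t = 13.998 s
P = W/t = 4893.0/13.998 = 349.5 W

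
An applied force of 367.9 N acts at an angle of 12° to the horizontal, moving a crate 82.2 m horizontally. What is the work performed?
W = F·d·cosθ = (367.9)(82.2)cos(12°) = 29580 J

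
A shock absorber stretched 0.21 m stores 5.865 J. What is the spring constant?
k = 2·PE/x² = 2·5.865/(0.21)² = 266.0 N/m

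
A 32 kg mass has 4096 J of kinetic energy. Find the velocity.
v = √(2·KE/m) = √(2·4096/32) = 16.0 m/s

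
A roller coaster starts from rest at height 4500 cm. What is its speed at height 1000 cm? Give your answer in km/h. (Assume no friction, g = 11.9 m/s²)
Convert to SI: h₁−h₂ = 35.0 m
mgh₁ = mgh₂ + ½mv² ⇒ v = √(2g(h₁−h₂)) = √(2·11.9·35.0) = 28.8617 m/s = 103.9 km/h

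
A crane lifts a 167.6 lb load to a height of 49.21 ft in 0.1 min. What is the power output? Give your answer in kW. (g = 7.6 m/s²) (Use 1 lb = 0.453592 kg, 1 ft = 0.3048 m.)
Convert to SI: m = 76.022 kg, h = 14.9992 m, t = 6.0 s
P = mgh/t = (76.022)(7.6)(14.9992)/6.0 = 1444.34 W = 1.444 kW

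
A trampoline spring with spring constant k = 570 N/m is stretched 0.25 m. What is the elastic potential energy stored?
PE = ½kx² = ½(570)(0.25)² = 17.81 J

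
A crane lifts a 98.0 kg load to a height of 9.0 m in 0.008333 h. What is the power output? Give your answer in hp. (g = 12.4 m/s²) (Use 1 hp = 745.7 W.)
Convert to SI: m = 98.0 kg, h = 9.0 m, t = 29.9988 s
P = mgh/t = (98.0)(12.4)(9.0)/29.9988 = 364.575 W = 0.4889 hp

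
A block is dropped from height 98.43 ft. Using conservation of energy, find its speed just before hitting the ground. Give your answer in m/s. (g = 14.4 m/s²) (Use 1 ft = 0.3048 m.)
Convert to SI: h = 30.0015 m
mgh = ½mv² ⇒ v = √(2gh) = √(2·14.4·30.0015) = 29.39 m/s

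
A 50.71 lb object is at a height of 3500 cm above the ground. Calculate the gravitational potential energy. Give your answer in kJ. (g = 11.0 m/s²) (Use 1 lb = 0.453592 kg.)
Convert to SI: m = 23.0017 kg, h = 35.0 m
PE = mgh = (23.0017)(11.0)(35.0) = 8855.64 J = 8.856 kJ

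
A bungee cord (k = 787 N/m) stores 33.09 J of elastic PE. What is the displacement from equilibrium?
x = √(2·PE/k) = √(2·33.09/787) = 0.29 m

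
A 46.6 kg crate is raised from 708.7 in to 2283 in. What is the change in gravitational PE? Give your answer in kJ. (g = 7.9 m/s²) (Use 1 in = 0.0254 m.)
Convert to SI: m = 46.6 kg, Δh = 39.9872 m
ΔPE = mgΔh = (46.6)(7.9)(39.9872) = 14720.9 J = 14.72 kJ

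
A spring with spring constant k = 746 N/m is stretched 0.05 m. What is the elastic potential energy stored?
PE = ½kx² = ½(746)(0.05)² = 0.9325 J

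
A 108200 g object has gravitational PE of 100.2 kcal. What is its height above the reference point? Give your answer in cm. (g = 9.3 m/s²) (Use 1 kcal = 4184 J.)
Convert to SI: m = 108.2 kg, PE = 419237 J
h = PE/(mg) = 419237/(108.2·9.3) = 416.629 m = 41660 cm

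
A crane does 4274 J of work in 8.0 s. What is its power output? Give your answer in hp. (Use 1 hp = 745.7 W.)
P = W/t = 4274.0/8.0 = 534.25 W = 0.7164 hp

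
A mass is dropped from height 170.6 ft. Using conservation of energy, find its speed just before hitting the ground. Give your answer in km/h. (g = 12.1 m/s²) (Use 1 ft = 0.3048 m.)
Convert to SI: h = 51.9989 m
mgh = ½mv² ⇒ v = √(2gh) = √(2·12.1·51.9989) = 35.4736 m/s = 127.7 km/h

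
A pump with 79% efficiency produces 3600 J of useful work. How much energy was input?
W_in = W_out/η = 3600/0.79 = 4557 J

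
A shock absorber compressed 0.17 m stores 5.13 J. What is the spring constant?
k = 2·PE/x² = 2·5.13/(0.17)² = 355.0 N/m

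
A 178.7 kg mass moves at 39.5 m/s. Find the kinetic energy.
KE = ½mv² = ½(178.7)(39.5)² = 139400 J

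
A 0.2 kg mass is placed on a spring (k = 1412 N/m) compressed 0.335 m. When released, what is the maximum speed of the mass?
½kx² = ½mv² ⇒ v = x√(k/m) = (0.335)√(1412/0.2) = 28.15 m/s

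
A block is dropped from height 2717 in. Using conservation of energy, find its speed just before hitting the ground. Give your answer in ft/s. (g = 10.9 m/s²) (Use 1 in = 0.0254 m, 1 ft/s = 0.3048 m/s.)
Convert to SI: h = 69.0118 m
mgh = ½mv² ⇒ v = √(2gh) = √(2·10.9·69.0118) = 38.7873 m/s = 127.3 ft/s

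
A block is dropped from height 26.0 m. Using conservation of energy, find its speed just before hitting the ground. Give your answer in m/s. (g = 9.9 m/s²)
mgh = ½mv² ⇒ v = √(2gh) = √(2·9.9·26.0) = 22.69 m/s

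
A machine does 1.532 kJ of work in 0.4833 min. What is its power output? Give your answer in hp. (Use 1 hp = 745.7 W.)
Convert to SI: W = 1532.0 J, t = 28.998 s
P = W/t = 1532.0/28.998 = 52.8312 W = 0.07085 hp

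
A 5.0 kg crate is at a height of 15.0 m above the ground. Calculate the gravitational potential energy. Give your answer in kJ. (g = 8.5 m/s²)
PE = mgh = (5.0)(8.5)(15.0) = 637.5 J = 0.6375 kJ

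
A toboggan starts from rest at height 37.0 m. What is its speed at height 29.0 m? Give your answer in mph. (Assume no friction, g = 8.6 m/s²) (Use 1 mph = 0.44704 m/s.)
mgh₁ = mgh₂ + ½mv² ⇒ v = √(2g(h₁−h₂)) = √(2·8.6·8.0) = 11.7303 m/s = 26.24 mph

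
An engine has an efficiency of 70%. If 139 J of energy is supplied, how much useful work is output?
W_out = η·W_in = 0.7·139 = 97.3 J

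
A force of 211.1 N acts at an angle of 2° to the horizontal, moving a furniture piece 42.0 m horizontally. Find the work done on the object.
W = F·d·cosθ = (211.1)(42.0)cos(2°) = 8861 J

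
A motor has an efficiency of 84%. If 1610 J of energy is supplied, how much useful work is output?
W_out = η·W_in = 0.84·1610 = 1352.4 J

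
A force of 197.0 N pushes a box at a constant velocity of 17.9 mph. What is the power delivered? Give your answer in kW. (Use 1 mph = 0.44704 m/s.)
Convert to SI: F = 197.0 N, v = 8.00202 m/s
P = Fv = (197.0)(8.00202) = 1576.4 W = 1.576 kW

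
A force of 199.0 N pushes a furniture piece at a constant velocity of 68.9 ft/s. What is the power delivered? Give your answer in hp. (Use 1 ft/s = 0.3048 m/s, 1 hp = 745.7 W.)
Convert to SI: F = 199.0 N, v = 21.0007 m/s
P = Fv = (199.0)(21.0007) = 4179.14 W = 5.604 hp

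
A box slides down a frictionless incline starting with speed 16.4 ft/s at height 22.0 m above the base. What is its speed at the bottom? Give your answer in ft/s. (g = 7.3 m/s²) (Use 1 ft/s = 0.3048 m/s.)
Convert to SI: v₀ = 4.99872 m/s, h = 22.0 m
½mv₀² + mgh = ½mv² ⇒ v = √(v₀² + 2gh) = √(4.99872² + 2·7.3·22.0) = 18.6061 m/s = 61.04 ft/s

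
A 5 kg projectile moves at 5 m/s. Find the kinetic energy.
KE = ½mv² = ½(5)(5)² = 62.5 J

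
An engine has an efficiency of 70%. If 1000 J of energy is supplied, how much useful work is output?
W_out = η·W_in = 0.7·1000 = 700.0 J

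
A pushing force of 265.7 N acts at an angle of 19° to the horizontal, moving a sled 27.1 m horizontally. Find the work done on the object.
W = F·d·cosθ = (265.7)(27.1)cos(19°) = 6808 J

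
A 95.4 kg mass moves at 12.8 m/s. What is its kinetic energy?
KE = ½mv² = ½(95.4)(12.8)² = 7815 J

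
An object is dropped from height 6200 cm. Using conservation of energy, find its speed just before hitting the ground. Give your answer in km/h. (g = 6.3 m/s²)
Convert to SI: h = 62.0 m
mgh = ½mv² ⇒ v = √(2gh) = √(2·6.3·62.0) = 27.95 m/s = 100.6 km/h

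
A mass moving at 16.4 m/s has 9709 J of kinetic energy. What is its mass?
m = 2·KE/v² = 2·9709/(16.4)² = 72.2 kg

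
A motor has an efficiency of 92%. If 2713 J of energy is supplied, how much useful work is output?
W_out = η·W_in = 0.92·2713 = 2495.96 J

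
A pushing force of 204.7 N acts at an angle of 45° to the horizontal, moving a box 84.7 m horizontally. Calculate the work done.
W = F·d·cosθ = (204.7)(84.7)cos(45°) = 12260 J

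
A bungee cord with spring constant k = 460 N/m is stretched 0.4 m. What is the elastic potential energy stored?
PE = ½kx² = ½(460)(0.4)² = 36.8 J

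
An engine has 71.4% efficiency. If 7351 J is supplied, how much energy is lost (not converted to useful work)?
W_lost = W_in(1 − η) = 7351·(1 − 0.714) = 2102 J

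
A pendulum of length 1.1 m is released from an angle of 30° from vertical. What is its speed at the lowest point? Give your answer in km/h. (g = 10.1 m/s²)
h = L(1 − cosθ) = 1.1(1 − cos30°) = 0.147372 m
v = √(2gh) = √(2·10.1·0.147372) = 1.72537 m/s = 6.211 km/h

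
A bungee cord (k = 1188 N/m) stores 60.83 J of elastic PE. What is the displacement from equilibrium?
x = √(2·PE/k) = √(2·60.83/1188) = 0.32 m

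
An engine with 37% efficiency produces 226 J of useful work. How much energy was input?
W_in = W_out/η = 226/0.37 = 610.8 J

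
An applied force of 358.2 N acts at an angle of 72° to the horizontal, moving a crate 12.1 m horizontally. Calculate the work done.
W = F·d·cosθ = (358.2)(12.1)cos(72°) = 1339 J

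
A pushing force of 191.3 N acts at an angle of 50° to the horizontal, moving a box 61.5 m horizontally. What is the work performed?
W = F·d·cosθ = (191.3)(61.5)cos(50°) = 7562 J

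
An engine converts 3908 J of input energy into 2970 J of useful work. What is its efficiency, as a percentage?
η = W_out/W_in = 2970/3908 = 76.0%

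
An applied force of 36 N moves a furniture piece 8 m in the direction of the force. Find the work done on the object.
W = F·d = (36)(8) = 288.0 J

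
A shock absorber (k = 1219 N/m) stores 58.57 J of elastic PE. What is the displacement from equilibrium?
x = √(2·PE/k) = √(2·58.57/1219) = 0.31 m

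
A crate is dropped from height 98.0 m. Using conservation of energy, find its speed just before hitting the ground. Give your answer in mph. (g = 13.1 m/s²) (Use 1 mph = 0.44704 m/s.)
mgh = ½mv² ⇒ v = √(2gh) = √(2·13.1·98.0) = 50.6715 m/s = 113.3 mph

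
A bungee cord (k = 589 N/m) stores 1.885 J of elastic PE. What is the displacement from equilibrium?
x = √(2·PE/k) = √(2·1.885/589) = 0.08 m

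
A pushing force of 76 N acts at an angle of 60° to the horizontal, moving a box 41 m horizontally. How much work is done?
W = F·d·cosθ = (76)(41)cos(60°) = 1558 J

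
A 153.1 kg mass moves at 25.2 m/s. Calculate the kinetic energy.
KE = ½mv² = ½(153.1)(25.2)² = 48610 J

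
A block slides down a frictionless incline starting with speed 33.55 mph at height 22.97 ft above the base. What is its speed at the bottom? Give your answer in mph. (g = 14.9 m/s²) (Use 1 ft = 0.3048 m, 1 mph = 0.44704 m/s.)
Convert to SI: v₀ = 14.9982 m/s, h = 7.00126 m
½mv₀² + mgh = ½mv² ⇒ v = √(v₀² + 2gh) = √(14.9982² + 2·14.9·7.00126) = 20.8227 m/s = 46.58 mph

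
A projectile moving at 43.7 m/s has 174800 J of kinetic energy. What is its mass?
m = 2·KE/v² = 2·174800/(43.7)² = 183.1 kg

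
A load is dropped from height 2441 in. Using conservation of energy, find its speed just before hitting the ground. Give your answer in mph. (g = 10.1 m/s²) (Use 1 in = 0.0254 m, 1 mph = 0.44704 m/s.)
Convert to SI: h = 62.0014 m
mgh = ½mv² ⇒ v = √(2gh) = √(2·10.1·62.0014) = 35.3897 m/s = 79.16 mph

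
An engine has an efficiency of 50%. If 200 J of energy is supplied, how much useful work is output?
W_out = η·W_in = 0.5·200 = 100.0 J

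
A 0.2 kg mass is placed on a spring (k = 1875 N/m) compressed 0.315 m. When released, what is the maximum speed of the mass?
½kx² = ½mv² ⇒ v = x√(k/m) = (0.315)√(1875/0.2) = 30.5 m/s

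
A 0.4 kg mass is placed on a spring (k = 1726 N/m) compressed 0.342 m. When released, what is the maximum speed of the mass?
½kx² = ½mv² ⇒ v = x√(k/m) = (0.342)√(1726/0.4) = 22.47 m/s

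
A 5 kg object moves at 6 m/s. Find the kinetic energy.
KE = ½mv² = ½(5)(6)² = 90.0 J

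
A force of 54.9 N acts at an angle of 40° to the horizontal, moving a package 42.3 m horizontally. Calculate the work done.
W = F·d·cosθ = (54.9)(42.3)cos(40°) = 1779 J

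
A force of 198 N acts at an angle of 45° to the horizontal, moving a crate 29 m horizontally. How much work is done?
W = F·d·cosθ = (198)(29)cos(45°) = 4060 J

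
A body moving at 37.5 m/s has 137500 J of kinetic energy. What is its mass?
m = 2·KE/v² = 2·137500/(37.5)² = 195.6 kg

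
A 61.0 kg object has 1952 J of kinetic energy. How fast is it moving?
v = √(2·KE/m) = √(2·1952/61.0) = 8.0 m/s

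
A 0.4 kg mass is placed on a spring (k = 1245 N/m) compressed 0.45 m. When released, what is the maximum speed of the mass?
½kx² = ½mv² ⇒ v = x√(k/m) = (0.45)√(1245/0.4) = 25.11 m/s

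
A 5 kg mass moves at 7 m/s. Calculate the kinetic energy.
KE = ½mv² = ½(5)(7)² = 122.5 J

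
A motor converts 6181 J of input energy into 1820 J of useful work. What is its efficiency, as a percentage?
η = W_out/W_in = 1820/6181 = 29.45%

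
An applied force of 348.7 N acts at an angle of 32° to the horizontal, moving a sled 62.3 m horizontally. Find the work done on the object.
W = F·d·cosθ = (348.7)(62.3)cos(32°) = 18420 J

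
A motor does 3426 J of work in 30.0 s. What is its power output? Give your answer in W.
P = W/t = 3426.0/30.0 = 114.2 W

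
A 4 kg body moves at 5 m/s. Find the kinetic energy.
KE = ½mv² = ½(4)(5)² = 50.0 J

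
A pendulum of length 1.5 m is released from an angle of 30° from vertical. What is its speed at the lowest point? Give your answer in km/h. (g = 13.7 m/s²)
h = L(1 − cosθ) = 1.5(1 − cos30°) = 0.200962 m
v = √(2gh) = √(2·13.7·0.200962) = 2.34656 m/s = 8.448 km/h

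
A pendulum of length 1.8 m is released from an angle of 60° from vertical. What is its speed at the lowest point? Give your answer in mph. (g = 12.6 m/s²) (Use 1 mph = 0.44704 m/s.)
h = L(1 − cosθ) = 1.8(1 − cos60°) = 0.9 m
v = √(2gh) = √(2·12.6·0.9) = 4.76235 m/s = 10.65 mph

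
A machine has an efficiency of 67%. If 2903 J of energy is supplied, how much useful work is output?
W_out = η·W_in = 0.67·2903 = 1945.01 J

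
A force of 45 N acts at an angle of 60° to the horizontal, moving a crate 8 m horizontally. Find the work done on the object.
W = F·d·cosθ = (45)(8)cos(60°) = 180.0 J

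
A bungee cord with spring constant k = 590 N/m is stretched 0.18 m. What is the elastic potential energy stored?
PE = ½kx² = ½(590)(0.18)² = 9.558 J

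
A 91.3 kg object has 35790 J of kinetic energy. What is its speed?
v = √(2·KE/m) = √(2·35790/91.3) = 28.0 m/s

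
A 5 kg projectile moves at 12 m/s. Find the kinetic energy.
KE = ½mv² = ½(5)(12)² = 360.0 J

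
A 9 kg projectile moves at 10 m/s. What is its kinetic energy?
KE = ½mv² = ½(9)(10)² = 450.0 J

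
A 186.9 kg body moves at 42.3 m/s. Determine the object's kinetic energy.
KE = ½mv² = ½(186.9)(42.3)² = 167200 J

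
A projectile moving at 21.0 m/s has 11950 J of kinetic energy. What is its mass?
m = 2·KE/v² = 2·11950/(21.0)² = 54.2 kg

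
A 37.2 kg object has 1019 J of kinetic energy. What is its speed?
v = √(2·KE/m) = √(2·1019/37.2) = 7.402 m/s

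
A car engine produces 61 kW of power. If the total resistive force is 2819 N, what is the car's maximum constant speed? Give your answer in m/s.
P = Fv ⇒ v = P/F = 61000 W/2819.0 N = 21.64 m/s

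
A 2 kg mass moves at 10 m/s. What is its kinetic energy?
KE = ½mv² = ½(2)(10)² = 100.0 J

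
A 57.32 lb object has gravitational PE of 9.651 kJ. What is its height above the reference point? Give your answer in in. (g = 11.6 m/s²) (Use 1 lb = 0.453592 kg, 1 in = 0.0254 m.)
Convert to SI: m = 25.9999 kg, PE = 9651.0 J
h = PE/(mg) = 9651.0/(25.9999·11.6) = 31.9995 m = 1260 in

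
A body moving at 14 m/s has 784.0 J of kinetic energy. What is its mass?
m = 2·KE/v² = 2·784.0/(14)² = 8.0 kg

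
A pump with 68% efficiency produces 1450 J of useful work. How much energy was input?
W_in = W_out/η = 1450/0.68 = 2132 J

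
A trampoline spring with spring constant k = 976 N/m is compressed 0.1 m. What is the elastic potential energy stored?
PE = ½kx² = ½(976)(0.1)² = 4.88 J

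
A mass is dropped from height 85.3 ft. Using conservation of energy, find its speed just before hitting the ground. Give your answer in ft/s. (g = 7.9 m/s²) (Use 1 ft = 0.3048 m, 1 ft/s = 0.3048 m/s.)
Convert to SI: h = 25.9994 m
mgh = ½mv² ⇒ v = √(2gh) = √(2·7.9·25.9994) = 20.268 m/s = 66.5 ft/s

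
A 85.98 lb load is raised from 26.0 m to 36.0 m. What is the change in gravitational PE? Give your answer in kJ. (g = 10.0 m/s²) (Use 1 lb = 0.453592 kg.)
Convert to SI: m = 38.9998 kg, Δh = 10.0 m
ΔPE = mgΔh = (38.9998)(10.0)(10.0) = 3899.98 J = 3.9 kJ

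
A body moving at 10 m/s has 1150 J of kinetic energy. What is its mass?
m = 2·KE/v² = 2·1150/(10)² = 23.0 kg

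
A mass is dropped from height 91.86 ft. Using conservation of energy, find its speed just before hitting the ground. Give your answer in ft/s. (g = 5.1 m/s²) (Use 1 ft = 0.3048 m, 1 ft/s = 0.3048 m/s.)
Convert to SI: h = 27.9989 m
mgh = ½mv² ⇒ v = √(2gh) = √(2·5.1·27.9989) = 16.8994 m/s = 55.44 ft/s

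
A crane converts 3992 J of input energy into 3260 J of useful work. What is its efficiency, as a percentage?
η = W_out/W_in = 3260/3992 = 81.66%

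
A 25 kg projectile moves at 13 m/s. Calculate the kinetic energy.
KE = ½mv² = ½(25)(13)² = 2112.5 J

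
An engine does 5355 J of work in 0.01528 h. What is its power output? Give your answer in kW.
Convert to SI: W = 5355.0 J, t = 55.008 s
P = W/t = 5355.0/55.008 = 97.3495 W = 0.09735 kW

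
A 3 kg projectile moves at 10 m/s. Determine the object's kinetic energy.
KE = ½mv² = ½(3)(10)² = 150.0 J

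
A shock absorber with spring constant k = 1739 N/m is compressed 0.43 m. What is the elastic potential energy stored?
PE = ½kx² = ½(1739)(0.43)² = 160.8 J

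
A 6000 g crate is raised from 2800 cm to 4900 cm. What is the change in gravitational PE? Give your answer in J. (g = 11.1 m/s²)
Convert to SI: m = 6.0 kg, Δh = 21.0 m
ΔPE = mgΔh = (6.0)(11.1)(21.0) = 1399 J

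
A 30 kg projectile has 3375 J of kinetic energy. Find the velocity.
v = √(2·KE/m) = √(2·3375/30) = 15.0 m/s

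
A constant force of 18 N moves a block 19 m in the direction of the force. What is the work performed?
W = F·d = (18)(19) = 342.0 J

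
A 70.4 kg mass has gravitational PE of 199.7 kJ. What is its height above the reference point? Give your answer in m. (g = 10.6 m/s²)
Convert to SI: m = 70.4 kg, PE = 199700 J
h = PE/(mg) = 199700/(70.4·10.6) = 267.6 m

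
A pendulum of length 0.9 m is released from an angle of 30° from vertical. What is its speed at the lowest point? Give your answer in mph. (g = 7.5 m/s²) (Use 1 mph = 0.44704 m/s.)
h = L(1 − cosθ) = 0.9(1 − cos30°) = 0.120577 m
v = √(2gh) = √(2·7.5·0.120577) = 1.34486 m/s = 3.008 mph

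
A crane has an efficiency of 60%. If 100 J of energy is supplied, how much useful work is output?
W_out = η·W_in = 0.6·100 = 60.0 J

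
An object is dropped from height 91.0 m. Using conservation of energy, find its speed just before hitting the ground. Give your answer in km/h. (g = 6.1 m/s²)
mgh = ½mv² ⇒ v = √(2gh) = √(2·6.1·91.0) = 33.3197 m/s = 120.0 km/h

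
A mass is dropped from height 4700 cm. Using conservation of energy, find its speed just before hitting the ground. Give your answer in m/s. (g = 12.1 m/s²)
Convert to SI: h = 47.0 m
mgh = ½mv² ⇒ v = √(2gh) = √(2·12.1·47.0) = 33.73 m/s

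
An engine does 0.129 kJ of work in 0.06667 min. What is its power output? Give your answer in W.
Convert to SI: W = 129.0 J, t = 4.0002 s
P = W/t = 129.0/4.0002 = 32.25 W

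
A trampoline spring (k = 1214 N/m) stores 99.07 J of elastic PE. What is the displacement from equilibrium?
x = √(2·PE/k) = √(2·99.07/1214) = 0.404 m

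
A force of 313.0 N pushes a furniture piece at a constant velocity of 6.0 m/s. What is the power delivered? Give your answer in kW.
P = Fv = (313.0)(6.0) = 1878.0 W = 1.878 kW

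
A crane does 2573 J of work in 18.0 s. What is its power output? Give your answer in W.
P = W/t = 2573.0/18.0 = 142.9 W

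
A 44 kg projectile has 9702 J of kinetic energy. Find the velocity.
v = √(2·KE/m) = √(2·9702/44) = 21.0 m/s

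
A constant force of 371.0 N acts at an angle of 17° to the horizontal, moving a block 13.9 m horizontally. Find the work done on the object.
W = F·d·cosθ = (371.0)(13.9)cos(17°) = 4932 J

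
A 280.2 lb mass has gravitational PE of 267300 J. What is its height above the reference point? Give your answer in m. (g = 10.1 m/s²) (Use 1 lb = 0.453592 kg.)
Convert to SI: m = 127.096 kg, PE = 267300 J
h = PE/(mg) = 267300/(127.096·10.1) = 208.2 m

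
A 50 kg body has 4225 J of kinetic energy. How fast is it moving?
v = √(2·KE/m) = √(2·4225/50) = 13.0 m/s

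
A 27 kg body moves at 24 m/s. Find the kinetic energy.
KE = ½mv² = ½(27)(24)² = 7776.0 J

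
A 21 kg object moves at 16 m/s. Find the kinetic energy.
KE = ½mv² = ½(21)(16)² = 2688.0 J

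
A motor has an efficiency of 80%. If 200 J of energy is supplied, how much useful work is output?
W_out = η·W_in = 0.8·200 = 160.0 J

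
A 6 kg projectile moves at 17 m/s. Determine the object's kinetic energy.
KE = ½mv² = ½(6)(17)² = 867.0 J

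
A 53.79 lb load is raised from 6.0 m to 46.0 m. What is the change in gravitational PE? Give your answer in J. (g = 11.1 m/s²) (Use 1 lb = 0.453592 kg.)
Convert to SI: m = 24.3987 kg, Δh = 40.0 m
ΔPE = mgΔh = (24.3987)(11.1)(40.0) = 10830 J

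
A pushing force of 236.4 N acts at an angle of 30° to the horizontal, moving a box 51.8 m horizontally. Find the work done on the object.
W = F·d·cosθ = (236.4)(51.8)cos(30°) = 10600 J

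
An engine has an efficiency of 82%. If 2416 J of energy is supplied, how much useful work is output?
W_out = η·W_in = 0.82·2416 = 1981.12 J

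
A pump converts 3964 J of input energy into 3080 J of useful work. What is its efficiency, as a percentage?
η = W_out/W_in = 3080/3964 = 77.7%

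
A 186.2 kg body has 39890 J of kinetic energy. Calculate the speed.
v = √(2·KE/m) = √(2·39890/186.2) = 20.7 m/s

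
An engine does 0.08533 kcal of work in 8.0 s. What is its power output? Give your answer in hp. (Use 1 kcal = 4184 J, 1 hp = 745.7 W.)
Convert to SI: W = 357.021 J, t = 8.0 s
P = W/t = 357.021/8.0 = 44.6276 W = 0.05985 hp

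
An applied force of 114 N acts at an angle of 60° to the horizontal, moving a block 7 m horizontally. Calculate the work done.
W = F·d·cosθ = (114)(7)cos(60°) = 399.0 J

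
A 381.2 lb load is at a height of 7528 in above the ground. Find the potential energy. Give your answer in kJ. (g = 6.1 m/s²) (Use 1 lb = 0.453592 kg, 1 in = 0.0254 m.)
Convert to SI: m = 172.909 kg, h = 191.211 m
PE = mgh = (172.909)(6.1)(191.211) = 201679 J = 201.7 kJ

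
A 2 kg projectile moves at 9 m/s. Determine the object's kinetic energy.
KE = ½mv² = ½(2)(9)² = 81.0 J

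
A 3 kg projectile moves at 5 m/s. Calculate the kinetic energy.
KE = ½mv² = ½(3)(5)² = 37.5 J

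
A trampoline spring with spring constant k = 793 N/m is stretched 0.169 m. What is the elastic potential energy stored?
PE = ½kx² = ½(793)(0.169)² = 11.32 J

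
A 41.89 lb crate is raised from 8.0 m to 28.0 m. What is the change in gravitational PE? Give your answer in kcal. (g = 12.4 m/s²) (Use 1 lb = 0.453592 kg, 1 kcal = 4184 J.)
Convert to SI: m = 19.001 kg, Δh = 20.0 m
ΔPE = mgΔh = (19.001)(12.4)(20.0) = 4712.24 J = 1.126 kcal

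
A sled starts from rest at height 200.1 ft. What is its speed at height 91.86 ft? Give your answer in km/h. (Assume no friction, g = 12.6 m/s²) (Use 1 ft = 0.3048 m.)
Convert to SI: h₁−h₂ = 32.9916 m
mgh₁ = mgh₂ + ½mv² ⇒ v = √(2g(h₁−h₂)) = √(2·12.6·32.9916) = 28.8338 m/s = 103.8 km/h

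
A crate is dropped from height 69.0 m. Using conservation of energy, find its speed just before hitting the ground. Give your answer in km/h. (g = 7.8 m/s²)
mgh = ½mv² ⇒ v = √(2gh) = √(2·7.8·69.0) = 32.8085 m/s = 118.1 km/h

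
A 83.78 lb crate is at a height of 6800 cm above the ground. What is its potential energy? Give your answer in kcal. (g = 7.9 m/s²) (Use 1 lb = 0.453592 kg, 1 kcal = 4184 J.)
Convert to SI: m = 38.0019 kg, h = 68.0 m
PE = mgh = (38.0019)(7.9)(68.0) = 20414.6 J = 4.879 kcal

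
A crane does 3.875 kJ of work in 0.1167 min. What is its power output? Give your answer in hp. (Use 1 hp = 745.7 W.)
Convert to SI: W = 3875.0 J, t = 7.002 s
P = W/t = 3875.0/7.002 = 553.413 W = 0.7421 hp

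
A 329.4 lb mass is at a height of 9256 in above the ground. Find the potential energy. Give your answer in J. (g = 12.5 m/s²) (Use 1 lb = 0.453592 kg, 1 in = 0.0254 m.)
Convert to SI: m = 149.413 kg, h = 235.102 m
PE = mgh = (149.413)(12.5)(235.102) = 439100 J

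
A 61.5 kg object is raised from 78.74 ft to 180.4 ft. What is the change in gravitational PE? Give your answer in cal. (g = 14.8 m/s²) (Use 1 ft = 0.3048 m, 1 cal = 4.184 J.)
Convert to SI: m = 61.5 kg, Δh = 30.986 m
ΔPE = mgΔh = (61.5)(14.8)(30.986) = 28203.4 J = 6741 cal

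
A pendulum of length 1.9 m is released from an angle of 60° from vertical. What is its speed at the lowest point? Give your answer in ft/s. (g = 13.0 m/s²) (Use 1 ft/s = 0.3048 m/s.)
h = L(1 − cosθ) = 1.9(1 − cos60°) = 0.95 m
v = √(2gh) = √(2·13.0·0.95) = 4.96991 m/s = 16.31 ft/s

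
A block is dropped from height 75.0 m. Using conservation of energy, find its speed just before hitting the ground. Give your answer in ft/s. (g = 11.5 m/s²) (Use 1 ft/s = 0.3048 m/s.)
mgh = ½mv² ⇒ v = √(2gh) = √(2·11.5·75.0) = 41.5331 m/s = 136.3 ft/s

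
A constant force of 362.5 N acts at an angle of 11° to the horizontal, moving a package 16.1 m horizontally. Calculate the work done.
W = F·d·cosθ = (362.5)(16.1)cos(11°) = 5729 J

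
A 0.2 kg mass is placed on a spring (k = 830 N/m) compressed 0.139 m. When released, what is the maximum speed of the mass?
½kx² = ½mv² ⇒ v = x√(k/m) = (0.139)√(830/0.2) = 8.954 m/s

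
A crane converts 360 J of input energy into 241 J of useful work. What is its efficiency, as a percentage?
η = W_out/W_in = 241/360 = 66.94%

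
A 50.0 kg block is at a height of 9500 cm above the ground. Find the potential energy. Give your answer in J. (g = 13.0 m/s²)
Convert to SI: m = 50.0 kg, h = 95.0 m
PE = mgh = (50.0)(13.0)(95.0) = 61750 J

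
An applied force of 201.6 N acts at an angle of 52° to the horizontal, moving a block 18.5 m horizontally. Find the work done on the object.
W = F·d·cosθ = (201.6)(18.5)cos(52°) = 2296 J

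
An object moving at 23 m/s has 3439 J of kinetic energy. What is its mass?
m = 2·KE/v² = 2·3439/(23)² = 13.0 kg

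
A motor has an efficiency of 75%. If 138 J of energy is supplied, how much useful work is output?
W_out = η·W_in = 0.75·138 = 103.5 J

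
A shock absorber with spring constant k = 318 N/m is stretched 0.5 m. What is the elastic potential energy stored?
PE = ½kx² = ½(318)(0.5)² = 39.75 J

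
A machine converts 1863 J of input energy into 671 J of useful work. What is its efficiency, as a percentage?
η = W_out/W_in = 671/1863 = 36.02%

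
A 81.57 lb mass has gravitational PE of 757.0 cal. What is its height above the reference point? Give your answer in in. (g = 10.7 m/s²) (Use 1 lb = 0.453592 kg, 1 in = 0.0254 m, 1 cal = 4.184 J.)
Convert to SI: m = 36.9995 kg, PE = 3167.29 J
h = PE/(mg) = 3167.29/(36.9995·10.7) = 8.00033 m = 315.0 in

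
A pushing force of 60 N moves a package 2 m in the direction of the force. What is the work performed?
W = F·d = (60)(2) = 120.0 J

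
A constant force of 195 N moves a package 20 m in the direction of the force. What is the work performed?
W = F·d = (195)(20) = 3900 J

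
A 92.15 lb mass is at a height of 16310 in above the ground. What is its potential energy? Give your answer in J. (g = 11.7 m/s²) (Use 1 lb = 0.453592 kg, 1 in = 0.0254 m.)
Convert to SI: m = 41.7985 kg, h = 414.274 m
PE = mgh = (41.7985)(11.7)(414.274) = 202600 J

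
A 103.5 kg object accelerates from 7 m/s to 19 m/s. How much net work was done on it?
W = ΔKE = ½m(v₂² − v₁²) = ½(103.5)(19² − 7²) = 16146.0 J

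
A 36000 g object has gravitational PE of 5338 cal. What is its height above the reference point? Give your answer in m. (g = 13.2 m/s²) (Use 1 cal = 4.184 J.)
Convert to SI: m = 36.0 kg, PE = 22334.2 J
h = PE/(mg) = 22334.2/(36.0·13.2) = 47.0 m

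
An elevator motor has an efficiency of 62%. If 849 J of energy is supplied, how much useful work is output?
W_out = η·W_in = 0.62·849 = 526.38 J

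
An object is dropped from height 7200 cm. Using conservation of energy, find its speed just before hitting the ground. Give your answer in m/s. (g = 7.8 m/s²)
Convert to SI: h = 72.0 m
mgh = ½mv² ⇒ v = √(2gh) = √(2·7.8·72.0) = 33.51 m/s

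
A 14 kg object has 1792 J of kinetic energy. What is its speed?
v = √(2·KE/m) = √(2·1792/14) = 16.0 m/s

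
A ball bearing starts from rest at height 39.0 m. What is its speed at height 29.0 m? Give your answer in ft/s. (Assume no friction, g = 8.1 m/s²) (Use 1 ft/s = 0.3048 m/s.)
mgh₁ = mgh₂ + ½mv² ⇒ v = √(2g(h₁−h₂)) = √(2·8.1·10.0) = 12.7279 m/s = 41.76 ft/s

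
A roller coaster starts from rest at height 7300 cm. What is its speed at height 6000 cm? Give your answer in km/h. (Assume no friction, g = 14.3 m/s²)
Convert to SI: h₁−h₂ = 13.0 m
mgh₁ = mgh₂ + ½mv² ⇒ v = √(2g(h₁−h₂)) = √(2·14.3·13.0) = 19.2821 m/s = 69.42 km/h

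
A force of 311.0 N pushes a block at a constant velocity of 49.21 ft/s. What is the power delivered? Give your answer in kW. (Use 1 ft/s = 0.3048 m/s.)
Convert to SI: F = 311.0 N, v = 14.9992 m/s
P = Fv = (311.0)(14.9992) = 4664.75 W = 4.665 kW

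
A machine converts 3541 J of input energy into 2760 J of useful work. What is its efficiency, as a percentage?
η = W_out/W_in = 2760/3541 = 77.94%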